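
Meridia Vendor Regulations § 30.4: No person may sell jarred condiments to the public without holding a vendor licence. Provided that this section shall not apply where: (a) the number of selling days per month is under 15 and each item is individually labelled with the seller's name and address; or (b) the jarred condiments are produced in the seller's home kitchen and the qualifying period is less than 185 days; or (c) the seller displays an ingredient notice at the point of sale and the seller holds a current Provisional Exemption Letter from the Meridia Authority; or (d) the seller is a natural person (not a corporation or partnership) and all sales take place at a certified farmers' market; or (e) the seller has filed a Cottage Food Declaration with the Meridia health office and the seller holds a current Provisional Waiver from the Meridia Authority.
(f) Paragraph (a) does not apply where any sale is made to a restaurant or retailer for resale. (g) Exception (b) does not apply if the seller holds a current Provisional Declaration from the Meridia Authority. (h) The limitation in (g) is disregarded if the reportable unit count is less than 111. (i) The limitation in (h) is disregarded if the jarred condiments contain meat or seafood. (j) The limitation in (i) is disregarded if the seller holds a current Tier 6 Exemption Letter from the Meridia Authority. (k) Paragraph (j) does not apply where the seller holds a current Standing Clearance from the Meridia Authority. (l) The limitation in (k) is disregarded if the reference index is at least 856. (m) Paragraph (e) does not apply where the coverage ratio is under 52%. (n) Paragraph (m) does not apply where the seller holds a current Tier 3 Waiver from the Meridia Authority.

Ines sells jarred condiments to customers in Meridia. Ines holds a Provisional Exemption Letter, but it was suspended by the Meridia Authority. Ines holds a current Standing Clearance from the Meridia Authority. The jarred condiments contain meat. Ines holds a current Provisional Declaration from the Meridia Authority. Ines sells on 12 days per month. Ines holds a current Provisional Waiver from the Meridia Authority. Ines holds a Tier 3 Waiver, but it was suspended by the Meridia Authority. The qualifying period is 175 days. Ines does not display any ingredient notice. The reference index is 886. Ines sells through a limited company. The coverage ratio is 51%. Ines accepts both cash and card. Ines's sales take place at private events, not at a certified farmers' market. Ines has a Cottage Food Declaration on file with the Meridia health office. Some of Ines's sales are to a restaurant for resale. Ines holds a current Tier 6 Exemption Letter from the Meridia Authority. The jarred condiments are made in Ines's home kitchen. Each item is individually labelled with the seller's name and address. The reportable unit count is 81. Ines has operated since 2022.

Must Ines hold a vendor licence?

Exception (a) is satisfied on its face — the number of selling days per month is 12, under the 15 limit; items are individually labelled. However, paragraph (f) must be considered: (f) operates against (a): some sales are to a restaurant for resale. So (a) is unavailable.
Exception (b)'s conditions are all satisfied: the jarred condiments are home-kitchen produced; the qualifying period is 175 days, less than the 185 days limit. Considering the limiting provisions: (g) would limit (b) — a current Provisional Declaration is held — but (h) sets (g) aside: (h) operates against (g): the reportable unit count is 81, less than the 111 limit. (i) would limit (h) — the jarred condiments contain meat — but (j) sets (i) aside: (j) operates against (i): a current Tier 6 Exemption Letter is held. (k) is engaged (a current Standing Clearance is held), but is itself disapplied by (l): (l) operates against (k): the reference index is 886, meeting the 856 threshold. (b) remains available.
Exception (c) does not apply: no ingredient notice is displayed.
Exception (d) requires that the seller is a natural person (not a corporation or partnership); but the seller operates through a limited company, so (d) is unavailable.
Exception (e)'s conditions are all satisfied: a Cottage Food Declaration is on file; a current Provisional Waiver is held. However, paragraphs (m)–(n) must be considered: (m) operates against (e): the coverage ratio is 51%, under the 52% limit. (n), which would lift (m), does not operate here — the Tier 3 Waiver is not current. (e) is therefore removed.

No — exception (b) applies; Ines is not required to hold a vendor licence.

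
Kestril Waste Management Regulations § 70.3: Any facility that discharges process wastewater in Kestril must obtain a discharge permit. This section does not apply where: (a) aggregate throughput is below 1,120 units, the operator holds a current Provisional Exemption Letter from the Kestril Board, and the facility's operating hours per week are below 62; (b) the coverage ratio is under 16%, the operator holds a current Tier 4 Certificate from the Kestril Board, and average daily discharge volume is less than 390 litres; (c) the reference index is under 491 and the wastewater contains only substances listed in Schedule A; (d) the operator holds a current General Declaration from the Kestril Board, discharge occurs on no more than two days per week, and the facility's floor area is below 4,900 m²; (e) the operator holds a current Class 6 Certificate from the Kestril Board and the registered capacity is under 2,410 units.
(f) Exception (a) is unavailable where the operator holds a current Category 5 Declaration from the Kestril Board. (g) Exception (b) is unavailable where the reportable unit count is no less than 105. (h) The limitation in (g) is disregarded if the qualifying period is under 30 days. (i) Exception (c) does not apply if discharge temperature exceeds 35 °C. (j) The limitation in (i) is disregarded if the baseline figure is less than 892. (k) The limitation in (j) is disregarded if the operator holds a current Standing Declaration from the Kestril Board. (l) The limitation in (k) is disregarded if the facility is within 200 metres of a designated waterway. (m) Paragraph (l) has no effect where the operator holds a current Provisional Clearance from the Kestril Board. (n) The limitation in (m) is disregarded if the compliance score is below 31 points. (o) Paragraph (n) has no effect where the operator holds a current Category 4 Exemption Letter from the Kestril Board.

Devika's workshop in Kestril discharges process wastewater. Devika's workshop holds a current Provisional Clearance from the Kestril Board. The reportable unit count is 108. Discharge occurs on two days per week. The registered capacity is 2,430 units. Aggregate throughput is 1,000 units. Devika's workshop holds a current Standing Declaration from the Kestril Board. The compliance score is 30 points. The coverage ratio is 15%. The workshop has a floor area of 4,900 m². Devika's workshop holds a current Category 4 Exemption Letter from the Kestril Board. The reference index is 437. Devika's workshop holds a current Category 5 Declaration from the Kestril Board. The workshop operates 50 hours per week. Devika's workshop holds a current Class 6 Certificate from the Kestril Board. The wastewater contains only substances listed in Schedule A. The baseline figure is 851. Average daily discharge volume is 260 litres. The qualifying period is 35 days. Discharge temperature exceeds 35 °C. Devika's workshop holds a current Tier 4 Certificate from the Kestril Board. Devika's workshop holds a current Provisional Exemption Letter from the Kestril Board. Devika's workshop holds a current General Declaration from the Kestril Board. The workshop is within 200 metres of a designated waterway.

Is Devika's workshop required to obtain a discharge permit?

All of (a)'s requirements are met (aggregate throughput is 1,000 units, below the 1,120 units limit; a current Provisional Exemption Letter is held; the facility's operating hours per week are 50, below the 62 limit). But: (f) applies — a current Category 5 Declaration is held. So (a) is unavailable.
Exception (b)'s conditions are all satisfied: the coverage ratio is 15%, under the 16% limit; a current Tier 4 Certificate is held; average daily discharge volume is 260 litres, less than the 390 litres limit. But: (g) operates against (b): the reportable unit count is 108, meeting the 105 threshold. (h) is inapplicable (the qualifying period is 35 days, not under 30 days), so (g) stands. Exception (b) does not apply.
Exception (c) is satisfied on its face — the reference index is 437, under the 491 limit; the wastewater is Schedule-A-only. Turning to paragraphs (i)–(o): (i) applies — discharge temperature exceeds 35 °C. (j) is triggered (the baseline figure is 851, less than the 892 limit), but is itself disapplied by (k): (k) is triggered — a current Standing Declaration is held. (l) would limit (k) — the workshop is within 200 m of a designated waterway — but (m) sets (l) aside: (m) is engaged — a current Provisional Clearance is held. (n) would limit (m) — the compliance score is 30 points, below the 31 points limit — but (o) sets (n) aside: (o) operates against (n): a current Category 4 Exemption Letter is held. So (c) is unavailable.
Exception (d) fails — the facility's floor area is 4,900 m², not below 4,900 m².
Exception (e) fails — the registered capacity is 2,430 units, not under 2,410 units.
No exception displaces § 70.3.

Yes — Devika's workshop must obtain a discharge permit.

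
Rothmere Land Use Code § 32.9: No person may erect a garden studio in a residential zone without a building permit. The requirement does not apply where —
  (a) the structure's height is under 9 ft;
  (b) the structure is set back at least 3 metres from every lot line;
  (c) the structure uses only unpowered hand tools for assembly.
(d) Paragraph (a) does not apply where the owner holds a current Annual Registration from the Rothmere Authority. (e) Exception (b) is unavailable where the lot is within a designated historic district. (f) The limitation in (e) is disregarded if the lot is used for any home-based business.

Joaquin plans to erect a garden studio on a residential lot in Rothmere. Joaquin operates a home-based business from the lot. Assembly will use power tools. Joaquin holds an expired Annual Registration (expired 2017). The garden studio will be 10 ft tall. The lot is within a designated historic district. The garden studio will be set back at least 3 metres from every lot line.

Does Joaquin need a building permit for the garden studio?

No — exception (b) applies; Joaquin does not need a building permit.

Exception (a) requires that the structure's height is under 9 ft; but the structure's height is 10 ft, not under 9 ft, so (a) is unavailable.
All of (b)'s requirements are met (the setback is at least 3 m on every side). Considering the limiting provisions: (e) applies (the lot is in a historic district), but is set aside by (f): (f) operates against (e): a home-based business operates on the lot. So (b) applies.
Exception (c) does not apply: assembly uses power tools.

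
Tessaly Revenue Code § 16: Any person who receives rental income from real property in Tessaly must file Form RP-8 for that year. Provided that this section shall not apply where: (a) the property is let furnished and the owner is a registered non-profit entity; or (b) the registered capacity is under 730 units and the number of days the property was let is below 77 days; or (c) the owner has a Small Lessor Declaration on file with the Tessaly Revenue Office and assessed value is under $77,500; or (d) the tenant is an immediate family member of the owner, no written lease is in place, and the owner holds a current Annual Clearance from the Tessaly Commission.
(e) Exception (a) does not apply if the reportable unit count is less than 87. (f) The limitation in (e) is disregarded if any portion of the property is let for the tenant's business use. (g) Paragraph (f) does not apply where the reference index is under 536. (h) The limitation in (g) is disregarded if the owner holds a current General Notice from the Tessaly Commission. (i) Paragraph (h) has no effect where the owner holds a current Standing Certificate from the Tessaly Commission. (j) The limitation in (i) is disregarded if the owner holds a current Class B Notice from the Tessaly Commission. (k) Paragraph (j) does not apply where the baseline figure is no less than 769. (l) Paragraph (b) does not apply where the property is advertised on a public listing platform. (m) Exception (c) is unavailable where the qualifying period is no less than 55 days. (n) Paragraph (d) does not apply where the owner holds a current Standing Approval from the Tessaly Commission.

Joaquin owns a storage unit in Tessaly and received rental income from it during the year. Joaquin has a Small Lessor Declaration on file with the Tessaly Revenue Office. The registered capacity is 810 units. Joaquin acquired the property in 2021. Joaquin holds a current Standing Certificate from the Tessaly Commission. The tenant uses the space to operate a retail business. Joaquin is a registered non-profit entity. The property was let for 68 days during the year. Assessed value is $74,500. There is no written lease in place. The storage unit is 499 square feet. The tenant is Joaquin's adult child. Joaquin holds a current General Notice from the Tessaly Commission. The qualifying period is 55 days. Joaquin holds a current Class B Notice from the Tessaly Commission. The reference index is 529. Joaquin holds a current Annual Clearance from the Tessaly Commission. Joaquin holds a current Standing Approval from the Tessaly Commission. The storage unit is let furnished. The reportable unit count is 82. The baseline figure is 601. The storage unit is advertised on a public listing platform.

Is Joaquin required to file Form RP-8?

No — exception (a) applies; Joaquin is not required to file Form RP-8.

Exception (a)'s conditions are all satisfied: the property is let furnished; Joaquin is a registered non-profit. Applying paragraphs (e)–(k): (e) is triggered (the reportable unit count is 82, less than the 87 limit), but is displaced by (f): (f) is triggered — the space is let for business use. (g) would limit (f) — the reference index is 529, under the 536 limit — but (h) sets (g) aside: (h) operates against (g): a current General Notice is held. (i) would limit (h) — a current Standing Certificate is held — but (j) sets (i) aside: (j) operates against (i): a current Class B Notice is held. (k) is not engaged (the baseline figure is 601, short of 769), so (j) stands. So (a) applies.
Exception (b) requires that the registered capacity is under 730 units; but the registered capacity is 810 units, not under 730 units, so (b) is unavailable.
Exception (c)'s conditions are all satisfied: a Small Lessor Declaration is on file; assessed value is $74,500, under the $77,500 limit. However, paragraph (m) must be considered: (m) operates against (c): the qualifying period is 55 days, meeting the 55 days threshold. Exception (c) does not apply.
Exception (d)'s conditions are all satisfied: the tenant is an immediate family member; there is no written lease; a current Annual Clearance is held. But: (n) operates against (d): a current Standing Approval is held. So (d) is unavailable.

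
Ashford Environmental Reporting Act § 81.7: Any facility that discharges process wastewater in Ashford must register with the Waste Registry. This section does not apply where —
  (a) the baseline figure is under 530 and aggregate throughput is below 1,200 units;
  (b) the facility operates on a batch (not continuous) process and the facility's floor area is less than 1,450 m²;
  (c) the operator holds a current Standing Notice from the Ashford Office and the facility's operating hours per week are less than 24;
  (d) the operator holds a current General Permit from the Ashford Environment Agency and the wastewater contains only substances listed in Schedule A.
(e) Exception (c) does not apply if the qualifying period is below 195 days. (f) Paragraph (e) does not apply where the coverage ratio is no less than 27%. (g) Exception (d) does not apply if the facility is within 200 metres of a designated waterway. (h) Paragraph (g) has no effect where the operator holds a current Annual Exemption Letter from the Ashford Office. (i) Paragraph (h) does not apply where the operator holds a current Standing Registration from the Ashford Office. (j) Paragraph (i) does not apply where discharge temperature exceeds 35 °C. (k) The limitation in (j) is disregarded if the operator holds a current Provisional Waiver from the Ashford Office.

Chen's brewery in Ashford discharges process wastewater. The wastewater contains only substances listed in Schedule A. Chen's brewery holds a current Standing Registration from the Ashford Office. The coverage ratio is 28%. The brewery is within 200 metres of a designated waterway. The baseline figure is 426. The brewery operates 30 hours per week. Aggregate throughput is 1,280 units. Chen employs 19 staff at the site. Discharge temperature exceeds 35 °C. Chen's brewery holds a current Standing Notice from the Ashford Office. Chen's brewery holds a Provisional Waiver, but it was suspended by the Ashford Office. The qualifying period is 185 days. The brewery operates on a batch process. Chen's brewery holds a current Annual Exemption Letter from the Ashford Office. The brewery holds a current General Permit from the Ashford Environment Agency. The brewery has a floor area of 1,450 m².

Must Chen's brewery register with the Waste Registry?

No — exception (d) applies; Chen's brewery is not required to register with the Waste Registry.

Exception (a) fails — aggregate throughput is 1,280 units, not below 1,200 units.
Exception (b) requires that the facility's floor area is less than 1,450 m²; but the facility's floor area is 1,450 m², not less than 1,450 m², so (b) is unavailable.
Exception (c) requires that the facility's operating hours per week are less than 24; but the facility's operating hours per week are 30, not less than 24, so (c) is unavailable.
Exception (d): a current General Permit is held; the wastewater is Schedule-A-only — every condition holds. Under paragraphs (g)–(k): (g) is engaged (the brewery is within 200 m of a designated waterway), but is itself disapplied by (h): (h) operates against (g): a current Annual Exemption Letter is held. (i) is engaged (a current Standing Registration is held), but is itself disapplied by (j): (j) is engaged — discharge temperature exceeds 35 °C. (k), which would lift (j), does not operate here — no current Provisional Waiver is held. So (d) applies.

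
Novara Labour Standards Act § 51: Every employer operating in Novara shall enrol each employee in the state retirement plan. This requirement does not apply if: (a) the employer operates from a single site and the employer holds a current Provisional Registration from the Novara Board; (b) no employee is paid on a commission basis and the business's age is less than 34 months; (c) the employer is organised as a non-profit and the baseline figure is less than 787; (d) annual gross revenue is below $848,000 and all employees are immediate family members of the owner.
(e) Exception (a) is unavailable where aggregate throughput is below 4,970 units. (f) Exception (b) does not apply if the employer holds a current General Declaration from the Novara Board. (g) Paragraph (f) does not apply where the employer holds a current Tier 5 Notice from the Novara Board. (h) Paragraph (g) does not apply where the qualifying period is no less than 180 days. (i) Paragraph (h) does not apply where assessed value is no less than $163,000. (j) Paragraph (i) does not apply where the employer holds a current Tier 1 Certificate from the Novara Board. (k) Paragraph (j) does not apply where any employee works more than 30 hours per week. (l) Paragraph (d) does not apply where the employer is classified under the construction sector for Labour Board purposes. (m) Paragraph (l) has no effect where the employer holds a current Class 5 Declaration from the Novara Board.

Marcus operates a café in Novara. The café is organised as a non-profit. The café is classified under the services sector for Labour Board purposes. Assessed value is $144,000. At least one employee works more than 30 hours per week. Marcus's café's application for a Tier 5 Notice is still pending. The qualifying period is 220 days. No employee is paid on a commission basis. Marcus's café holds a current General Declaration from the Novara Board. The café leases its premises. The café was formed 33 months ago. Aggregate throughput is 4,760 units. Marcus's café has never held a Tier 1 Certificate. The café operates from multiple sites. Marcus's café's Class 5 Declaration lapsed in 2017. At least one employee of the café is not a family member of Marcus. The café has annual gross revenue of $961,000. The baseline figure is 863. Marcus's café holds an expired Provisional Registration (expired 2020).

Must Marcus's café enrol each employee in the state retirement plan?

Yes — Marcus's café must enrol each employee in the state retirement plan.

Exception (a) fails — the employer operates from multiple sites.
Exception (b): no employee is paid on commission; the business's age is 33 months, less than the 34 months limit — every condition holds. But: (f) operates against (b): a current General Declaration is held. (g), which would lift (f), does not operate here — there is no Tier 5 Notice in force. Exception (b) does not apply.
Exception (c) requires that the baseline figure is less than 787; but the baseline figure is 863, not less than 787, so (c) is unavailable.
Exception (d) requires that annual gross revenue is below $848,000; but annual gross revenue is $961,000, not below $848,000, so (d) is unavailable.
No exception applies. The general rule governs.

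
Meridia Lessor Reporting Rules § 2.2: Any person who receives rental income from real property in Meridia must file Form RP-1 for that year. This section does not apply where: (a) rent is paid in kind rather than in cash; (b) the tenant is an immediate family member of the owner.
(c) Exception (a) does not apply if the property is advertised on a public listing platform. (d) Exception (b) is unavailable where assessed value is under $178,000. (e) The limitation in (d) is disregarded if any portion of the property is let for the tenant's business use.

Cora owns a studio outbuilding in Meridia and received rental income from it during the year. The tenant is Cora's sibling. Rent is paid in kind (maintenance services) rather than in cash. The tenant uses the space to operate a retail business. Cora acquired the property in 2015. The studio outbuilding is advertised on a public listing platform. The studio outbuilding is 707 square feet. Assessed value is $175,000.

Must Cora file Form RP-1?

No — exception (b) applies; Cora is not required to file Form RP-1.

All of (a)'s requirements are met (rent is paid in kind). But: (c) operates — the property is publicly advertised. So (a) is unavailable.
Exception (b)'s conditions are all satisfied: the tenant is an immediate family member. Under paragraphs (d)–(e): (d) would limit (b) — assessed value is $175,000, under the $178,000 limit — but (e) sets (d) aside: (e) is engaged — the space is let for business use. So (b) applies.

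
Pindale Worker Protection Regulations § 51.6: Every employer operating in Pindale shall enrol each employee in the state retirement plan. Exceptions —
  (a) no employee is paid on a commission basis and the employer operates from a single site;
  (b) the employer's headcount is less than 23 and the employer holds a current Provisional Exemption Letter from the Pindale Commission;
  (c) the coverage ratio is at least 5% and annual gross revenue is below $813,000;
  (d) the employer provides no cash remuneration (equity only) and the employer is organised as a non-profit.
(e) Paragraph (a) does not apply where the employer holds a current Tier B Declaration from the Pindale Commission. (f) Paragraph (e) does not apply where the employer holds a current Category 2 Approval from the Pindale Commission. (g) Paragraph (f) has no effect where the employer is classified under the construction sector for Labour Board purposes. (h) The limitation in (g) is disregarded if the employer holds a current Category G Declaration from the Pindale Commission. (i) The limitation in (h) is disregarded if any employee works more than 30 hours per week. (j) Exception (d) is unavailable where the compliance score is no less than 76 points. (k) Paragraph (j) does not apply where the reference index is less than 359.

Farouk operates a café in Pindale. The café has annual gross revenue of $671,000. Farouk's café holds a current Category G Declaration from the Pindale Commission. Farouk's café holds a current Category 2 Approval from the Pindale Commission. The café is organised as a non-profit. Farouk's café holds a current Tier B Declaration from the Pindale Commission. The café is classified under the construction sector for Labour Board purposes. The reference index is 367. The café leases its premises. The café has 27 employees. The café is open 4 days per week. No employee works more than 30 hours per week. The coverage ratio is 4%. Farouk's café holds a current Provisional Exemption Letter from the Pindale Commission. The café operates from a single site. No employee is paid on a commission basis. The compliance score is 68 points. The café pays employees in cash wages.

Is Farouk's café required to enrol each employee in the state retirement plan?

No — exception (a) applies; Farouk's café is not required to enrol each employee in the state retirement plan.

All of (a)'s requirements are met (no employee is paid on commission; the employer operates from a single site). Considering the limiting provisions: (e) is engaged (a current Tier B Declaration is held), but is itself disapplied by (f): (f) operates against (e): a current Category 2 Approval is held. (g) would limit (f) — the café is classified under the construction sector — but (h) sets (g) aside: (h) applies — a current Category G Declaration is held. (i) is inapplicable (no employee exceeds 30 hours/week), so (h) stands. (a) remains available.
Exception (b) requires that the employer's headcount is less than 23; but the employer's headcount is 27, not less than 23, so (b) is unavailable.
Exception (c) fails — the coverage ratio is 4%, short of 5%.
Exception (d) does not apply: employees are paid cash wages.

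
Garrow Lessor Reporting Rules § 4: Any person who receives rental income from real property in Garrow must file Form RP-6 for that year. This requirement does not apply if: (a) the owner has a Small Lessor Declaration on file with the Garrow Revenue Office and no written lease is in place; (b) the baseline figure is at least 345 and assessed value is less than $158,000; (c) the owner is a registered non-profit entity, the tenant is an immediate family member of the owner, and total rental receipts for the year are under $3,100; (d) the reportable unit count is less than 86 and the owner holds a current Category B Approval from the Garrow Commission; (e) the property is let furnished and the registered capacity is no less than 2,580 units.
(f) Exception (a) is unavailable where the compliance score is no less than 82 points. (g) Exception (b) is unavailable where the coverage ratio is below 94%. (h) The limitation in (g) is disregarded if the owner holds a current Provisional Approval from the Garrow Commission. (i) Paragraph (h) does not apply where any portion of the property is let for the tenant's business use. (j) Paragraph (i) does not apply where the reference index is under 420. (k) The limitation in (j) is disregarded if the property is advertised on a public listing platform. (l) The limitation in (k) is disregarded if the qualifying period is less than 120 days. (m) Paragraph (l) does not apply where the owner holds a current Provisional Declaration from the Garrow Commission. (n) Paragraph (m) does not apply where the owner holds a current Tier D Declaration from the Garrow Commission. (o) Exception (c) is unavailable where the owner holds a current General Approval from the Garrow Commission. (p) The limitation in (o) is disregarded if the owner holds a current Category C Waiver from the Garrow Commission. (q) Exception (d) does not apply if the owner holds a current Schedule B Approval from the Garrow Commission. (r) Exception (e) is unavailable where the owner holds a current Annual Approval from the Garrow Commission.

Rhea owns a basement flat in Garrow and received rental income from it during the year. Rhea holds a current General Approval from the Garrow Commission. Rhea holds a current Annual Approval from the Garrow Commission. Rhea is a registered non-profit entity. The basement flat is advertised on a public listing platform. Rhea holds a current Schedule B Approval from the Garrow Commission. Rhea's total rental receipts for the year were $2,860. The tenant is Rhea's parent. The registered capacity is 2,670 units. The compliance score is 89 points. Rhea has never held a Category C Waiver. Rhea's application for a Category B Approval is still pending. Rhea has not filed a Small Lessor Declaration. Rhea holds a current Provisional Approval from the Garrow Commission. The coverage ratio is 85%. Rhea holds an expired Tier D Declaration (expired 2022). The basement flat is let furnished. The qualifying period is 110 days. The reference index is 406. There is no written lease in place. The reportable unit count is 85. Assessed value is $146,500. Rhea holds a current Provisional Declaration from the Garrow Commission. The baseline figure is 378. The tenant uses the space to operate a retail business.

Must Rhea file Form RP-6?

Exception (a) fails — no Small Lessor Declaration is on file.
Exception (b)'s conditions are all satisfied: the baseline figure is 378, meeting the 345 threshold; assessed value is $146,500, less than the $158,000 limit. Turning to paragraphs (g)–(n): (g) operates against (b): the coverage ratio is 85%, below the 94% limit. (h) operates (a current Provisional Approval is held), but is set aside by (i): (i) operates against (h): the space is let for business use. (j) is engaged (the reference index is 406, under the 420 limit), but is overridden by (k): (k) operates against (j): the property is publicly advertised. (l) is engaged (the qualifying period is 110 days, less than the 120 days limit), but is itself disapplied by (m): (m) operates against (l): a current Provisional Declaration is held. (n), which would lift (m), does not operate here — no current Tier D Declaration is held. So (b) is unavailable.
Exception (c): Rhea is a registered non-profit; the tenant is an immediate family member; total rental receipts for the year are $2,860, under the $3,100 limit — every condition holds. However, paragraphs (o)–(p) must be considered: (o) operates against (c): a current General Approval is held. (p) is not triggered (there is no Category C Waiver in force), so (o) stands. (c) is therefore removed.
Exception (d) does not apply: the Category B Approval is not current.
Exception (e): the property is let furnished; the registered capacity is 2,670 units, meeting the 2,580 units threshold — every condition holds. Turning to paragraph (r): (r) is triggered — a current Annual Approval is held. Exception (e) does not apply.
Every exception is unavailable, so the rule governs.

Yes — Rhea must file Form RP-6.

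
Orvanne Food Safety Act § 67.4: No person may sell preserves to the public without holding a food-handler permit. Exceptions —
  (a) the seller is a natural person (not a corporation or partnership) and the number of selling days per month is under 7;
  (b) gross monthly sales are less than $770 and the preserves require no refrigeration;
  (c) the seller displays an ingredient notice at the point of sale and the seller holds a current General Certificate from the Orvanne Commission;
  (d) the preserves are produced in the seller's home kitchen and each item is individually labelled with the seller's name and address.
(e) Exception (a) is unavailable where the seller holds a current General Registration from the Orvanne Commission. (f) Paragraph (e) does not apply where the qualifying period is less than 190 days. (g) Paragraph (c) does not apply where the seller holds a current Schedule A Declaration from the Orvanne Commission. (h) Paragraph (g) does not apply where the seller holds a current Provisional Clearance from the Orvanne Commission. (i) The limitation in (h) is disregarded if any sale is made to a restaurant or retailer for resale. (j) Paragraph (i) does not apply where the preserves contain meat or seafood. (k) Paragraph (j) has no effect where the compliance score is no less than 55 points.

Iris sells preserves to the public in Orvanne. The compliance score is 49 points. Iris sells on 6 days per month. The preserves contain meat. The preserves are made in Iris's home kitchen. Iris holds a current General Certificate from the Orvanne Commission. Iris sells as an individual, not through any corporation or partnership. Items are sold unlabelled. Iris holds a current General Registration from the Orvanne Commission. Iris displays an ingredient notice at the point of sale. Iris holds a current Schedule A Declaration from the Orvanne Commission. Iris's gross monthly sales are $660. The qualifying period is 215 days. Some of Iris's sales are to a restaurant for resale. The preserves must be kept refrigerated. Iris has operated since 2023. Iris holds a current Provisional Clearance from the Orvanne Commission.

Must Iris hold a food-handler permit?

Exception (a) is satisfied on its face — the seller is a natural person; the number of selling days per month is 6, under the 7 limit. But: (e) is triggered — a current General Registration is held. (f) is not engaged (the qualifying period is 215 days, not less than 190 days), so (e) stands. (a) is therefore removed.
Exception (b) fails — the preserves require refrigeration.
All of (c)'s requirements are met (an ingredient notice is displayed; a current General Certificate is held). Applying paragraphs (g)–(k): (g) would limit (c) — a current Schedule A Declaration is held — but (h) sets (g) aside: (h) is triggered — a current Provisional Clearance is held. (i) would limit (h) — some sales are to a restaurant for resale — but (j) sets (i) aside: (j) operates against (i): the preserves contain meat. (k), which would lift (j), is not triggered — the compliance score is 49 points, short of 55 points. (c) remains available.
Exception (d) does not apply: items are sold unlabelled.

No — exception (c) applies; Iris is not required to hold a food-handler permit.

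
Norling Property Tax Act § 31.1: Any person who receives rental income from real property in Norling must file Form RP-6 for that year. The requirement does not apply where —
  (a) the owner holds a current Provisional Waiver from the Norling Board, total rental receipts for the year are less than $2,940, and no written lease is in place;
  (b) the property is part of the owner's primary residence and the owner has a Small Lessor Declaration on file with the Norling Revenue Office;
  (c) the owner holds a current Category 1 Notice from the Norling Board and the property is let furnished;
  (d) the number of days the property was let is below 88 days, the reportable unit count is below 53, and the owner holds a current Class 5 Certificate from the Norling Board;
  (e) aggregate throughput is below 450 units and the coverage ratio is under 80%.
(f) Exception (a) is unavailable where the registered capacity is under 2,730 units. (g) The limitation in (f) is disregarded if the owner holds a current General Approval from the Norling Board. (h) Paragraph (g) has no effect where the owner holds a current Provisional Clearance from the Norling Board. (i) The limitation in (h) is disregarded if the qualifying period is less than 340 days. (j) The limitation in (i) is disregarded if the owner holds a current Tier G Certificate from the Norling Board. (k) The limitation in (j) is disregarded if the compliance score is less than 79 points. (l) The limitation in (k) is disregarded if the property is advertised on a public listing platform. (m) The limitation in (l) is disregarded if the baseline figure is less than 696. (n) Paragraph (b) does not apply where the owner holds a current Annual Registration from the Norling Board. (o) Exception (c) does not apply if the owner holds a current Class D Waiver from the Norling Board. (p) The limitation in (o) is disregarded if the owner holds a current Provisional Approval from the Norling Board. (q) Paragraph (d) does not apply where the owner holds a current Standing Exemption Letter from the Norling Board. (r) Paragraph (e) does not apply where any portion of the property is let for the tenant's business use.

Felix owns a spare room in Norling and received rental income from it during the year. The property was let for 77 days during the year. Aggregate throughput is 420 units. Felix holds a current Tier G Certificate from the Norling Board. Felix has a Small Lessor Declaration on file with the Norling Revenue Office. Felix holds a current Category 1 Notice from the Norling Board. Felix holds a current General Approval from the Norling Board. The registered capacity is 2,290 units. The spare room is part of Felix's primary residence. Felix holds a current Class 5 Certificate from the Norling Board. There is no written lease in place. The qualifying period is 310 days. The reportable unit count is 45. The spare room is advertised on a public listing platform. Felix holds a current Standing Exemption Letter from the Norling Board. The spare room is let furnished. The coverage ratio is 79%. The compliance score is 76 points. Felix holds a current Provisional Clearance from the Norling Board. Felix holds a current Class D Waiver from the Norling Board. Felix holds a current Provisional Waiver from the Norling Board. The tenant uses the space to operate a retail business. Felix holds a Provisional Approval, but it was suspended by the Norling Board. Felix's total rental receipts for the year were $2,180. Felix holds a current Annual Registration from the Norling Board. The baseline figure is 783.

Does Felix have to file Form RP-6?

Yes — Felix must file Form RP-6.

All of (a)'s requirements are met (a current Provisional Waiver is held; total rental receipts for the year are $2,180, less than the $2,940 limit; there is no written lease). Turning to paragraphs (f)–(m): (f) is triggered — the registered capacity is 2,290 units, under the 2,730 units limit. (g) would limit (f) — a current General Approval is held — but (h) sets (g) aside: (h) applies — a current Provisional Clearance is held. (i) applies (the qualifying period is 310 days, less than the 340 days limit), but is overridden by (j): (j) is engaged — a current Tier G Certificate is held. (k) would limit (j) — the compliance score is 76 points, less than the 79 points limit — but (l) sets (k) aside: (l) applies — the property is publicly advertised. (m), which would lift (l), is not engaged — the baseline figure is 783, not less than 696. So (a) is unavailable.
Exception (b)'s conditions are all satisfied: the spare room is part of the primary residence; a Small Lessor Declaration is on file. But: (n) operates against (b): a current Annual Registration is held. Exception (b) does not apply.
Exception (c) is satisfied on its face — a current Category 1 Notice is held; the property is let furnished. But applying paragraphs (o)–(p): (o) is triggered — a current Class D Waiver is held. (p), which would lift (o), is not engaged — there is no Provisional Approval in force. So (c) is unavailable.
Exception (d): the number of days the property was let is 77 days, below the 88 days limit; the reportable unit count is 45, below the 53 limit; a current Class 5 Certificate is held — every condition holds. But: (q) is engaged — a current Standing Exemption Letter is held. Exception (d) does not apply.
Exception (e): aggregate throughput is 420 units, below the 450 units limit; the coverage ratio is 79%, under the 80% limit — every condition holds. However, paragraph (r) must be considered: (r) is engaged — the space is let for business use. So (e) is unavailable.
None of the exceptions is available; § 31.1 applies in full.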